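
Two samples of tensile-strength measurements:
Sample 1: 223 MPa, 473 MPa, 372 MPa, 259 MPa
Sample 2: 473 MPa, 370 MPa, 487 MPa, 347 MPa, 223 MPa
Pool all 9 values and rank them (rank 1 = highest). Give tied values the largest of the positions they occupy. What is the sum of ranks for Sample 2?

Sorted (descending): 487, 473, 473, 372, 370, 347, 259, 223, 223
The 2 values of 473 occupy positions 2–3 → each gets rank 3.
The 2 values of 223 occupy positions 8–9 → each gets rank 9.
Sample 2 values → pooled ranks: 473→3, 370→5, 487→1, 347→6, 223→9
Rank sum = 3 + 5 + 1 + 6 + 9 = 24

24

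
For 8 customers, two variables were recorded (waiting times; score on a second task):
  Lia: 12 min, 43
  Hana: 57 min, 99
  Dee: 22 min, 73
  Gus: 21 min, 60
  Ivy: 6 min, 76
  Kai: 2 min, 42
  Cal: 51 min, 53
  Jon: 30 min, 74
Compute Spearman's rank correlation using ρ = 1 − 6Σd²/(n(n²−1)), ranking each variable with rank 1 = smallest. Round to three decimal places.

Ranks of variable 1: 3, 8, 5, 4, 2, 1, 7, 6
Ranks of variable 2: 2, 8, 5, 4, 7, 1, 3, 6
d = r₁ − r₂: 1, 0, 0, 0, -5, 0, 4, 0
d²: 1, 0, 0, 0, 25, 0, 16, 0; Σd² = 42
ρ = 1 − 6·42/(8·63) = 1 − 252/504 = 0.500

0.500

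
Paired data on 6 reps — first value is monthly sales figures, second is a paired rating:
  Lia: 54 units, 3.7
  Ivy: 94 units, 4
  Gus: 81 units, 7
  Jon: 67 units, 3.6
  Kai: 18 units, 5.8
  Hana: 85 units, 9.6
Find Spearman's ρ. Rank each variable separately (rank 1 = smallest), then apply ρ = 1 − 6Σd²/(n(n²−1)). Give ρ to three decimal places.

0.314

Ranks of variable 1: 2, 6, 4, 3, 1, 5
Ranks of variable 2: 2, 3, 5, 1, 4, 6
d = r₁ − r₂: 0, 3, -1, 2, -3, -1
d²: 0, 9, 1, 4, 9, 1; Σd² = 24
ρ = 1 − 6·24/(6·35) = 1 − 144/210 = 0.314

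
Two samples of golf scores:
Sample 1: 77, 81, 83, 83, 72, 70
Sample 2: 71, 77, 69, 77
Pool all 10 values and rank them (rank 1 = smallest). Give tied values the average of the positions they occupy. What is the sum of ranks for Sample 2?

16

Sorted (ascending): 69, 70, 71, 72, 77, 77, 77, 81, 83, 83
The 3 values of 77 occupy positions 5–7 → average rank 6.
The 2 values of 83 occupy positions 9–10 → average rank (9+10)/2 = 9.5.
Sample 2 values → pooled ranks: 71→3, 77→6, 69→1, 77→6
Rank sum = 3 + 6 + 1 + 6 = 16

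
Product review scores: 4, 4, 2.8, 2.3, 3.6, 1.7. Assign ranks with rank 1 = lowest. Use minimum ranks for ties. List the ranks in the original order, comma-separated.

5, 5, 3, 2, 4, 1

Sorted (ascending): 1.7, 2.3, 2.8, 3.6, 4, 4
The 2 values of 4 occupy positions 5–6 → each gets rank 5.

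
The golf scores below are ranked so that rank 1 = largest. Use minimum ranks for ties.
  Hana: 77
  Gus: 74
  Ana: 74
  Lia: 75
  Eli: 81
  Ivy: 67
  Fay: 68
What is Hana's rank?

Sorted (descending): 81, 77, 75, 74, 74, 68, 67
The 2 values of 74 occupy positions 4–5 → each gets rank 4.
Hana has value 77 → rank 2.

2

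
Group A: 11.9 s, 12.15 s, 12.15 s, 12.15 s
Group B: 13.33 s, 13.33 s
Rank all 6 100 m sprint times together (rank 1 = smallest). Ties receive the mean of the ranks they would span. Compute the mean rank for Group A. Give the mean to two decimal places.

2.50

Sorted (ascending): 11.9, 12.15, 12.15, 12.15, 13.33, 13.33
The 3 values of 12.15 occupy positions 2–4 → average rank 3.
The 2 values of 13.33 occupy positions 5–6 → average rank (5+6)/2 = 5.5.
Group A values → pooled ranks: 11.9→1, 12.15→3, 12.15→3, 12.15→3
Mean rank = (1 + 3 + 3 + 3) / 4 = 2.50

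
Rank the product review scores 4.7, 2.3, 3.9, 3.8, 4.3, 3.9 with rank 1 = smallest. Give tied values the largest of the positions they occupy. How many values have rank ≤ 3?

Sorted (ascending): 2.3, 3.8, 3.9, 3.9, 4.3, 4.7
The 2 values of 3.9 occupy positions 3–4 → each gets rank 4.
Ranks ≤ 3: {1, 2} → 2 values.

2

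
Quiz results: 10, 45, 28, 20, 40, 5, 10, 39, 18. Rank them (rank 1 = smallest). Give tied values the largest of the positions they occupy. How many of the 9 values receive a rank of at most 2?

Sorted (ascending): 5, 10, 10, 18, 20, 28, 39, 40, 45
The 2 values of 10 occupy positions 2–3 → each gets rank 3.
Ranks ≤ 2: {1} → 1 value.

1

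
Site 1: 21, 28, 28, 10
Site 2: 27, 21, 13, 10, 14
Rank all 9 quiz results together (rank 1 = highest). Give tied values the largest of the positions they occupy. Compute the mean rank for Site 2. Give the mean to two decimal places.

Sorted (descending): 28, 28, 27, 21, 21, 14, 13, 10, 10
The 2 values of 28 occupy positions 1–2 → each gets rank 2.
The 2 values of 21 occupy positions 4–5 → each gets rank 5.
The 2 values of 10 occupy positions 8–9 → each gets rank 9.
Site 2 values → pooled ranks: 27→3, 21→5, 13→7, 10→9, 14→6
Mean rank = (3 + 5 + 7 + 9 + 6) / 5 = 6.00

6.00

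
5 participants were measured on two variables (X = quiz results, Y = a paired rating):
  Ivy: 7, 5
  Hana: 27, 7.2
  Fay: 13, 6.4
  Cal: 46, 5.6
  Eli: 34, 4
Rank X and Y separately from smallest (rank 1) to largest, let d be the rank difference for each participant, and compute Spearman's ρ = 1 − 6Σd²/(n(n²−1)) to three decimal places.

-0.100

Ranks of variable 1: 1, 3, 2, 5, 4
Ranks of variable 2: 2, 5, 4, 3, 1
d = r₁ − r₂: -1, -2, -2, 2, 3
d²: 1, 4, 4, 4, 9; Σd² = 22
ρ = 1 − 6·22/(5·24) = 1 − 132/120 = -0.100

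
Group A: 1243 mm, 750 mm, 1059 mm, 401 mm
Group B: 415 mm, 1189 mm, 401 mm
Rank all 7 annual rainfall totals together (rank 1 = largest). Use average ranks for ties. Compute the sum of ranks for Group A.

Sorted (descending): 1243, 1189, 1059, 750, 415, 401, 401
The 2 values of 401 occupy positions 6–7 → average rank (6+7)/2 = 6.5.
Group A values → pooled ranks: 1243→1, 750→4, 1059→3, 401→6.5
Rank sum = 1 + 4 + 3 + 6.5 = 14.5

14.5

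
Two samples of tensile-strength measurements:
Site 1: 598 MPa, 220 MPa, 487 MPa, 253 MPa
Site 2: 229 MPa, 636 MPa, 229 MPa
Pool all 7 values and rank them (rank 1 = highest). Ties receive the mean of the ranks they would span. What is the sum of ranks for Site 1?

Sorted (descending): 636, 598, 487, 253, 229, 229, 220
The 2 values of 229 occupy positions 5–6 → average rank (5+6)/2 = 5.5.
Site 1 values → pooled ranks: 598→2, 220→7, 487→3, 253→4
Rank sum = 2 + 7 + 3 + 4 = 16

16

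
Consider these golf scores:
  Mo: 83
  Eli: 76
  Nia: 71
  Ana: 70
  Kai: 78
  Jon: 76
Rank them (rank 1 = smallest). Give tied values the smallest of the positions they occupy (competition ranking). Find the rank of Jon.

Sorted (ascending): 70, 71, 76, 76, 78, 83
The 2 values of 76 occupy positions 3–4 → each gets rank 3.
Jon has value 76 → rank 3.

3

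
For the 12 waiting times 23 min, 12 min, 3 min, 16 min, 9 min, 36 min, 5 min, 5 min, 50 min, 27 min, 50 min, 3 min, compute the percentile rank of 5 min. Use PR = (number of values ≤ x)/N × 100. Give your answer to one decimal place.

N = 12.
Strictly below 5: 2. Equal to 5: 2.
PR = 4/12 × 100 = 33.3

33.3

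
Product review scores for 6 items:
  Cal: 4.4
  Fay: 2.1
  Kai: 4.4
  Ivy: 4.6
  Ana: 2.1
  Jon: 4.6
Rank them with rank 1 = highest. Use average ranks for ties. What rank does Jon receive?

1.5

Sorted (descending): 4.6, 4.6, 4.4, 4.4, 2.1, 2.1
The 2 values of 4.6 occupy positions 1–2 → average rank (1+2)/2 = 1.5.
The 2 values of 4.4 occupy positions 3–4 → average rank (3+4)/2 = 3.5.
The 2 values of 2.1 occupy positions 5–6 → average rank (5+6)/2 = 5.5.
Jon has value 4.6 → rank 1.5.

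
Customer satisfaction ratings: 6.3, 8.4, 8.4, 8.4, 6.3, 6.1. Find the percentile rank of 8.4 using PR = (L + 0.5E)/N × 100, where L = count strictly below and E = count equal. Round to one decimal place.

75.0

N = 6.
Strictly below 8.4: 3. Equal to 8.4: 3.
PR = (3 + 0.5·3)/6 × 100 = 75.0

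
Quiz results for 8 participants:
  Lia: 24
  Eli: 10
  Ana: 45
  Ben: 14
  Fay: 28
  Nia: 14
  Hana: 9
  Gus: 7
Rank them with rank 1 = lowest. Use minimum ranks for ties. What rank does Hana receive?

Sorted (ascending): 7, 9, 10, 14, 14, 24, 28, 45
The 2 values of 14 occupy positions 4–5 → each gets rank 4.
Hana has value 9 → rank 2.

2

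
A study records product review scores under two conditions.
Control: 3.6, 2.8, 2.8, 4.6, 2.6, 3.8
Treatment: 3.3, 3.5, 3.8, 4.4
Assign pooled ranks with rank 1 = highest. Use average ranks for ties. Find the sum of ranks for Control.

Sorted (descending): 4.6, 4.4, 3.8, 3.8, 3.6, 3.5, 3.3, 2.8, 2.8, 2.6
The 2 values of 3.8 occupy positions 3–4 → average rank (3+4)/2 = 3.5.
The 2 values of 2.8 occupy positions 8–9 → average rank (8+9)/2 = 8.5.
Control values → pooled ranks: 3.6→5, 2.8→8.5, 2.8→8.5, 4.6→1, 2.6→10, 3.8→3.5
Rank sum = 5 + 8.5 + 8.5 + 1 + 10 + 3.5 = 36.5

36.5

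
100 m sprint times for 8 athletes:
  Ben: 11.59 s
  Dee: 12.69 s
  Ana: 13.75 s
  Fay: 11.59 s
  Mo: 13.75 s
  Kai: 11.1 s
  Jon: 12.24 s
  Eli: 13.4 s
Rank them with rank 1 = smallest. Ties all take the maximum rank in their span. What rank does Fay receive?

3

Sorted (ascending): 11.1, 11.59, 11.59, 12.24, 12.69, 13.4, 13.75, 13.75
The 2 values of 11.59 occupy positions 2–3 → each gets rank 3.
The 2 values of 13.75 occupy positions 7–8 → each gets rank 8.
Fay has value 11.59 s → rank 3.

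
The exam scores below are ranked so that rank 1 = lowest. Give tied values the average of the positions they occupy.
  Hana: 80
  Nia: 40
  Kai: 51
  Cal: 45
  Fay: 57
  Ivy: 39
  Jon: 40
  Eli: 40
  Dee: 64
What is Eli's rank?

3

Sorted (ascending): 39, 40, 40, 40, 45, 51, 57, 64, 80
The 3 values of 40 occupy positions 2–4 → average rank 3.
Eli has value 40 → rank 3.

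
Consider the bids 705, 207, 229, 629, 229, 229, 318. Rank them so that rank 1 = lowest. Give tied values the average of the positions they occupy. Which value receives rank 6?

Sorted (ascending): 207, 229, 229, 229, 318, 629, 705
The 3 values of 229 occupy positions 2–4 → average rank 3.
Rank 6 → value 629.

629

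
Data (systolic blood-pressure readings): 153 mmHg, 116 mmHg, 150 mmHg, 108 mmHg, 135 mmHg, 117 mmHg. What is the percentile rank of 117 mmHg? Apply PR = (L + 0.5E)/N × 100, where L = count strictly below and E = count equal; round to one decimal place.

41.7

N = 6.
Strictly below 117: 2. Equal to 117: 1.
PR = (2 + 0.5·1)/6 × 100 = 41.7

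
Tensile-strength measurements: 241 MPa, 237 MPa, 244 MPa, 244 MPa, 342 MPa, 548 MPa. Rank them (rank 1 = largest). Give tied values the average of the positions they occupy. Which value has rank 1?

Sorted (descending): 548, 342, 244, 244, 241, 237
The 2 values of 244 occupy positions 3–4 → average rank (3+4)/2 = 3.5.
Rank 1 → value 548.

548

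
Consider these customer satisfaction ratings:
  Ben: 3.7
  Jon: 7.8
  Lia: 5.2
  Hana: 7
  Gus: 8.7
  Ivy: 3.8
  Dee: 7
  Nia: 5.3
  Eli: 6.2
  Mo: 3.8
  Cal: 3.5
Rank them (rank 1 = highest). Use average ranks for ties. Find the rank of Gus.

1

Sorted (descending): 8.7, 7.8, 7, 7, 6.2, 5.3, 5.2, 3.8, 3.8, 3.7, 3.5
The 2 values of 7 occupy positions 3–4 → average rank (3+4)/2 = 3.5.
The 2 values of 3.8 occupy positions 8–9 → average rank (8+9)/2 = 8.5.
Gus has value 8.7 → rank 1.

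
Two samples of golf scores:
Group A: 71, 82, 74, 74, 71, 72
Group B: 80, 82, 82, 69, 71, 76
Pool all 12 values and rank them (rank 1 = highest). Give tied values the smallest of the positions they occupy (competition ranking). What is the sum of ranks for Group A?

Sorted (descending): 82, 82, 82, 80, 76, 74, 74, 72, 71, 71, 71, 69
The 3 values of 82 occupy positions 1–3 → each gets rank 1.
The 2 values of 74 occupy positions 6–7 → each gets rank 6.
The 3 values of 71 occupy positions 9–11 → each gets rank 9.
Group A values → pooled ranks: 71→9, 82→1, 74→6, 74→6, 71→9, 72→8
Rank sum = 9 + 1 + 6 + 6 + 9 + 8 = 39

39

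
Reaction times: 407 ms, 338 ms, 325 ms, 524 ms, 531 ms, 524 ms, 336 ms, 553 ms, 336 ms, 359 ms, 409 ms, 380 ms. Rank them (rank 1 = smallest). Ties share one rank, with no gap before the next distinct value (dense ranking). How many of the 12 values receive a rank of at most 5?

Sorted (ascending): 325, 336, 336, 338, 359, 380, 407, 409, 524, 524, 531, 553
The 2 values of 336 share dense rank 2.
The 2 values of 524 share dense rank 8.
Remaining distinct values take the next consecutive integers.
Ranks ≤ 5: {1, 2, 2, 3, 4, 5} → 6 values.

6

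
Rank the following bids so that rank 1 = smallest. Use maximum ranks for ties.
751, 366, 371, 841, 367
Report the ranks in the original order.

4, 1, 3, 5, 2

Sorted (ascending): 366, 367, 371, 751, 841
No ties — each value takes its position as its rank.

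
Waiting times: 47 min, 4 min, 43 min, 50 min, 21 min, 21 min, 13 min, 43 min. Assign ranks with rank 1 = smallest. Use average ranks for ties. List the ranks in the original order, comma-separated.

Sorted (ascending): 4, 13, 21, 21, 43, 43, 47, 50
The 2 values of 21 occupy positions 3–4 → average rank (3+4)/2 = 3.5.
The 2 values of 43 occupy positions 5–6 → average rank (5+6)/2 = 5.5.

7, 1, 5.5, 8, 3.5, 3.5, 2, 5.5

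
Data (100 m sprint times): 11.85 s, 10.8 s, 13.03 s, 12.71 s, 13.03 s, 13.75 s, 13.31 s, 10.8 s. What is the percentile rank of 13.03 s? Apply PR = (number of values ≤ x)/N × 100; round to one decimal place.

N = 8.
Strictly below 13.03: 4. Equal to 13.03: 2.
PR = 6/8 × 100 = 75.0

75.0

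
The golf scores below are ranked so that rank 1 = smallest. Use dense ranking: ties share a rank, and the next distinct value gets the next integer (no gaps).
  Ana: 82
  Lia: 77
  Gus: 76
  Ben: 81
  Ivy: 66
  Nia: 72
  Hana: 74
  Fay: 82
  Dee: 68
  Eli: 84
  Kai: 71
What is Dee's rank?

Sorted (ascending): 66, 68, 71, 72, 74, 76, 77, 81, 82, 82, 84
The 2 values of 82 share dense rank 9.
Remaining distinct values take the next consecutive integers.
Dee has value 68 → rank 2.

2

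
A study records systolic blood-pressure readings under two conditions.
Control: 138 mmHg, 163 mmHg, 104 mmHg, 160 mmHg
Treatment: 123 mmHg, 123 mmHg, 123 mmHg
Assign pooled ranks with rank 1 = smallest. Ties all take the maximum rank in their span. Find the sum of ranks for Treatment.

12

Sorted (ascending): 104, 123, 123, 123, 138, 160, 163
The 3 values of 123 occupy positions 2–4 → each gets rank 4.
Treatment values → pooled ranks: 123→4, 123→4, 123→4
Rank sum = 4 + 4 + 4 = 12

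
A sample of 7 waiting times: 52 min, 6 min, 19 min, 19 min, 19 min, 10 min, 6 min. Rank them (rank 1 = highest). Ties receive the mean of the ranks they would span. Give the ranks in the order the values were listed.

1, 6.5, 3, 3, 3, 5, 6.5

Sorted (descending): 52, 19, 19, 19, 10, 6, 6
The 3 values of 19 occupy positions 2–4 → average rank 3.
The 2 values of 6 occupy positions 6–7 → average rank (6+7)/2 = 6.5.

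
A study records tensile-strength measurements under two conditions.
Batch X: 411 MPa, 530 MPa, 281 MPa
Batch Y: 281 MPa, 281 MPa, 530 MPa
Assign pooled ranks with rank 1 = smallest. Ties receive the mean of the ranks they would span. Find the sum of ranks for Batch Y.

9.5

Sorted (ascending): 281, 281, 281, 411, 530, 530
The 3 values of 281 occupy positions 1–3 → average rank 2.
The 2 values of 530 occupy positions 5–6 → average rank (5+6)/2 = 5.5.
Batch Y values → pooled ranks: 281→2, 281→2, 530→5.5
Rank sum = 2 + 2 + 5.5 = 9.5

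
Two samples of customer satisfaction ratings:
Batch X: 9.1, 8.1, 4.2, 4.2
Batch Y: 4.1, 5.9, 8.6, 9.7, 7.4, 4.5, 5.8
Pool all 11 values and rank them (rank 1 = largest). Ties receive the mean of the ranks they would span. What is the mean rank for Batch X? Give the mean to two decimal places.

Sorted (descending): 9.7, 9.1, 8.6, 8.1, 7.4, 5.9, 5.8, 4.5, 4.2, 4.2, 4.1
The 2 values of 4.2 occupy positions 9–10 → average rank (9+10)/2 = 9.5.
Batch X values → pooled ranks: 9.1→2, 8.1→4, 4.2→9.5, 4.2→9.5
Mean rank = (2 + 4 + 9.5 + 9.5) / 4 = 6.25

6.25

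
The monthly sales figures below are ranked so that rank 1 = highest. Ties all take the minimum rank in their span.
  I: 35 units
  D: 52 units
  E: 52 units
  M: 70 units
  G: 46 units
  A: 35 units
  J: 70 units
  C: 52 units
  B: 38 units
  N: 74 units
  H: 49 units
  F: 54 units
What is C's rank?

Sorted (descending): 74, 70, 70, 54, 52, 52, 52, 49, 46, 38, 35, 35
The 2 values of 70 occupy positions 2–3 → each gets rank 2.
The 3 values of 52 occupy positions 5–7 → each gets rank 5.
The 2 values of 35 occupy positions 11–12 → each gets rank 11.
C has value 52 units → rank 5.

5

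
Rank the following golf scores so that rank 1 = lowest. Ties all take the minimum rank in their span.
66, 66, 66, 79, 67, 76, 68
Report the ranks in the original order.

Sorted (ascending): 66, 66, 66, 67, 68, 76, 79
The 3 values of 66 occupy positions 1–3 → each gets rank 1.

1, 1, 1, 7, 4, 6, 5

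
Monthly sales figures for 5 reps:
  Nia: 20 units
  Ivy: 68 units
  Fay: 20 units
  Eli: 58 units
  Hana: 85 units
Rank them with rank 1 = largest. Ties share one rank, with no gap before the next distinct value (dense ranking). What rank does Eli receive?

Sorted (descending): 85, 68, 58, 20, 20
The 2 values of 20 share dense rank 4.
Remaining distinct values take the next consecutive integers.
Eli has value 58 units → rank 3.

3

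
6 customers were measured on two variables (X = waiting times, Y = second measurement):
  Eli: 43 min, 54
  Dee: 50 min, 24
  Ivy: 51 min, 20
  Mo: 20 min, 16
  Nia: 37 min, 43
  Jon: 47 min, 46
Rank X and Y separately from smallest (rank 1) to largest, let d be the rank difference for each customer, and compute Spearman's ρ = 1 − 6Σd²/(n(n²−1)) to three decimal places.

0.029

Ranks of variable 1: 3, 5, 6, 1, 2, 4
Ranks of variable 2: 6, 3, 2, 1, 4, 5
d = r₁ − r₂: -3, 2, 4, 0, -2, -1
d²: 9, 4, 16, 0, 4, 1; Σd² = 34
ρ = 1 − 6·34/(6·35) = 1 − 204/210 = 0.029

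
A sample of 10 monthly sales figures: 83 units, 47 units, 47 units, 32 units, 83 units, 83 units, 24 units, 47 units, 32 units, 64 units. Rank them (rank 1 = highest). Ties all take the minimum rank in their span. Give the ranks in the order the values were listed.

Sorted (descending): 83, 83, 83, 64, 47, 47, 47, 32, 32, 24
The 3 values of 83 occupy positions 1–3 → each gets rank 1.
The 3 values of 47 occupy positions 5–7 → each gets rank 5.
The 2 values of 32 occupy positions 8–9 → each gets rank 8.

1, 5, 5, 8, 1, 1, 10, 5, 8, 4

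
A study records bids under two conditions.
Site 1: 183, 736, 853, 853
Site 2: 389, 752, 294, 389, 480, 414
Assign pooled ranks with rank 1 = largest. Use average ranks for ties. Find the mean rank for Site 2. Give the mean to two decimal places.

Sorted (descending): 853, 853, 752, 736, 480, 414, 389, 389, 294, 183
The 2 values of 853 occupy positions 1–2 → average rank (1+2)/2 = 1.5.
The 2 values of 389 occupy positions 7–8 → average rank (7+8)/2 = 7.5.
Site 2 values → pooled ranks: 389→7.5, 752→3, 294→9, 389→7.5, 480→5, 414→6
Mean rank = (7.5 + 3 + 9 + 7.5 + 5 + 6) / 6 = 6.33

6.33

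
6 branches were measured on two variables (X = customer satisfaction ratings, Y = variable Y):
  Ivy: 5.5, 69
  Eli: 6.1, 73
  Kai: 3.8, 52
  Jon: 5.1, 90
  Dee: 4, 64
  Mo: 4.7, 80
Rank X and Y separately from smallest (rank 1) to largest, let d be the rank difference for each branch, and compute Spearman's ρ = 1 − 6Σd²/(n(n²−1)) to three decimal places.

Ranks of variable 1: 5, 6, 1, 4, 2, 3
Ranks of variable 2: 3, 4, 1, 6, 2, 5
d = r₁ − r₂: 2, 2, 0, -2, 0, -2
d²: 4, 4, 0, 4, 0, 4; Σd² = 16
ρ = 1 − 6·16/(6·35) = 1 − 96/210 = 0.543

0.543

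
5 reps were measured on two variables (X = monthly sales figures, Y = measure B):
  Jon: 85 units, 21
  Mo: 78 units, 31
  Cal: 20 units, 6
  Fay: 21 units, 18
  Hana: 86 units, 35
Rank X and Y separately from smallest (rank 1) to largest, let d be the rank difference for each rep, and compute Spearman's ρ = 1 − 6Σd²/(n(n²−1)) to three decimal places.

0.900

Ranks of variable 1: 4, 3, 1, 2, 5
Ranks of variable 2: 3, 4, 1, 2, 5
d = r₁ − r₂: 1, -1, 0, 0, 0
d²: 1, 1, 0, 0, 0; Σd² = 2
ρ = 1 − 6·2/(5·24) = 1 − 12/120 = 0.900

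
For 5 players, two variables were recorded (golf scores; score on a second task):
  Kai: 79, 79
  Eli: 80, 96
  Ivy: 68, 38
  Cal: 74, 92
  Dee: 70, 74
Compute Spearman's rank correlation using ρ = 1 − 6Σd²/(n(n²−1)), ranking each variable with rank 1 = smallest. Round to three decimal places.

Ranks of variable 1: 4, 5, 1, 3, 2
Ranks of variable 2: 3, 5, 1, 4, 2
d = r₁ − r₂: 1, 0, 0, -1, 0
d²: 1, 0, 0, 1, 0; Σd² = 2
ρ = 1 − 6·2/(5·24) = 1 − 12/120 = 0.900

0.900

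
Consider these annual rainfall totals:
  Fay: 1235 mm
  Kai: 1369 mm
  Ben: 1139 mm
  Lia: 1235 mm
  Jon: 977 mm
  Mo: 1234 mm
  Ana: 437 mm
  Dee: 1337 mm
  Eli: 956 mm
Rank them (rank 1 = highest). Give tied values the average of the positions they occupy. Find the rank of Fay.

3.5

Sorted (descending): 1369, 1337, 1235, 1235, 1234, 1139, 977, 956, 437
The 2 values of 1235 occupy positions 3–4 → average rank (3+4)/2 = 3.5.
Fay has value 1235 mm → rank 3.5.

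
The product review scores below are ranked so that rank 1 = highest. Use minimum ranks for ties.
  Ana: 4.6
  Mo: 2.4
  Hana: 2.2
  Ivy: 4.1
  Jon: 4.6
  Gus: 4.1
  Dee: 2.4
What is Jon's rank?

Sorted (descending): 4.6, 4.6, 4.1, 4.1, 2.4, 2.4, 2.2
The 2 values of 4.6 occupy positions 1–2 → each gets rank 1.
The 2 values of 4.1 occupy positions 3–4 → each gets rank 3.
The 2 values of 2.4 occupy positions 5–6 → each gets rank 5.
Jon has value 4.6 → rank 1.

1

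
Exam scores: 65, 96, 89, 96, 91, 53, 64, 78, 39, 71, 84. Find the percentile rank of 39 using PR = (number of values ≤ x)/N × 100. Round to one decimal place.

9.1

N = 11.
Strictly below 39: 0. Equal to 39: 1.
PR = 1/11 × 100 = 9.1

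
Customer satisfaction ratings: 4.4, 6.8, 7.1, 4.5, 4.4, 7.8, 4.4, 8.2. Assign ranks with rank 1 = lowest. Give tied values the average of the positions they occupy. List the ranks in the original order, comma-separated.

2, 5, 6, 4, 2, 7, 2, 8

Sorted (ascending): 4.4, 4.4, 4.4, 4.5, 6.8, 7.1, 7.8, 8.2
The 3 values of 4.4 occupy positions 1–3 → average rank 2.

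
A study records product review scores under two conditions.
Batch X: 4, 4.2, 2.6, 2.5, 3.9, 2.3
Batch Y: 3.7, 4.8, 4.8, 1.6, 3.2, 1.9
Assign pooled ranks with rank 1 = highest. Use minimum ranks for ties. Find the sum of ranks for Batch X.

Sorted (descending): 4.8, 4.8, 4.2, 4, 3.9, 3.7, 3.2, 2.6, 2.5, 2.3, 1.9, 1.6
The 2 values of 4.8 occupy positions 1–2 → each gets rank 1.
Batch X values → pooled ranks: 4→4, 4.2→3, 2.6→8, 2.5→9, 3.9→5, 2.3→10
Rank sum = 4 + 3 + 8 + 9 + 5 + 10 = 39

39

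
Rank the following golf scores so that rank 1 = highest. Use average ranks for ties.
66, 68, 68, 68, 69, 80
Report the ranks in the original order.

6, 4, 4, 4, 2, 1

Sorted (descending): 80, 69, 68, 68, 68, 66
The 3 values of 68 occupy positions 3–5 → average rank 4.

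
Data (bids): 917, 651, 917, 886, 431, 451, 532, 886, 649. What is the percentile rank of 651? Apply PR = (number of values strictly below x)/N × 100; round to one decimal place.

44.4

N = 9.
Strictly below 651: 4. Equal to 651: 1.
PR = 4/9 × 100 = 44.4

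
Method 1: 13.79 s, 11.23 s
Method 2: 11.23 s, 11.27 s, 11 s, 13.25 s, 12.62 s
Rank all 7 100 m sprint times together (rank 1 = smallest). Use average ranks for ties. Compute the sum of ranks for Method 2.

Sorted (ascending): 11, 11.23, 11.23, 11.27, 12.62, 13.25, 13.79
The 2 values of 11.23 occupy positions 2–3 → average rank (2+3)/2 = 2.5.
Method 2 values → pooled ranks: 11.23→2.5, 11.27→4, 11→1, 13.25→6, 12.62→5
Rank sum = 2.5 + 4 + 1 + 6 + 5 = 18.5

18.5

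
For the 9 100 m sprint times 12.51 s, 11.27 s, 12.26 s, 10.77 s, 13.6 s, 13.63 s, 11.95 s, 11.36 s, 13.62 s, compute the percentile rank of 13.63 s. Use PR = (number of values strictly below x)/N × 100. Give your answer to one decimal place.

88.9

N = 9.
Strictly below 13.63: 8. Equal to 13.63: 1.
PR = 8/9 × 100 = 88.9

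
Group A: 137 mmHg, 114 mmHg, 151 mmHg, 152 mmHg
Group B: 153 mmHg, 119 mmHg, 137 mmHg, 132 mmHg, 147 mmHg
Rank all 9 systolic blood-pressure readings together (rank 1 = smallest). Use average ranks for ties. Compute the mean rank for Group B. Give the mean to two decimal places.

4.90

Sorted (ascending): 114, 119, 132, 137, 137, 147, 151, 152, 153
The 2 values of 137 occupy positions 4–5 → average rank (4+5)/2 = 4.5.
Group B values → pooled ranks: 153→9, 119→2, 137→4.5, 132→3, 147→6
Mean rank = (9 + 2 + 4.5 + 3 + 6) / 5 = 4.90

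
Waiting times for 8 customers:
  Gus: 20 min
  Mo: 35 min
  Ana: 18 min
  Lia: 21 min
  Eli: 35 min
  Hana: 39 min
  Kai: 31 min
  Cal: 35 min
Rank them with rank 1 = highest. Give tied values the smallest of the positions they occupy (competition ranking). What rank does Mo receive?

Sorted (descending): 39, 35, 35, 35, 31, 21, 20, 18
The 3 values of 35 occupy positions 2–4 → each gets rank 2.
Mo has value 35 min → rank 2.

2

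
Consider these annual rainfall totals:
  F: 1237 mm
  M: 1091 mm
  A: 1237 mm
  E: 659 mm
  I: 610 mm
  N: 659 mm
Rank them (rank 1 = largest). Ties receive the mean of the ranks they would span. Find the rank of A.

1.5

Sorted (descending): 1237, 1237, 1091, 659, 659, 610
The 2 values of 1237 occupy positions 1–2 → average rank (1+2)/2 = 1.5.
The 2 values of 659 occupy positions 4–5 → average rank (4+5)/2 = 4.5.
A has value 1237 mm → rank 1.5.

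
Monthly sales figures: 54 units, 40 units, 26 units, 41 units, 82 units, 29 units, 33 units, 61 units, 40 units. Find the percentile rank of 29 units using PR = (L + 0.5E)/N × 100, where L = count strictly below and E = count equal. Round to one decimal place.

N = 9.
Strictly below 29: 1. Equal to 29: 1.
PR = (1 + 0.5·1)/9 × 100 = 16.7

16.7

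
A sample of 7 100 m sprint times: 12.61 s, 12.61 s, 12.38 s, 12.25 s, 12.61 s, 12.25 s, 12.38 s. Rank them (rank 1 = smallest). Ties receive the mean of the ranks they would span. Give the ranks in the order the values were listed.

6, 6, 3.5, 1.5, 6, 1.5, 3.5

Sorted (ascending): 12.25, 12.25, 12.38, 12.38, 12.61, 12.61, 12.61
The 2 values of 12.25 occupy positions 1–2 → average rank (1+2)/2 = 1.5.
The 2 values of 12.38 occupy positions 3–4 → average rank (3+4)/2 = 3.5.
The 3 values of 12.61 occupy positions 5–7 → average rank 6.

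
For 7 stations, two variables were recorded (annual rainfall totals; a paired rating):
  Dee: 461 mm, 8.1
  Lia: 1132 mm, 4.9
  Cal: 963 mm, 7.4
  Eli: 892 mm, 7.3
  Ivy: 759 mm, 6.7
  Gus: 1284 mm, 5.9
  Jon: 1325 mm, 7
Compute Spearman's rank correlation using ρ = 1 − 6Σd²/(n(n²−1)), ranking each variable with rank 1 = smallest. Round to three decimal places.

Ranks of variable 1: 1, 5, 4, 3, 2, 6, 7
Ranks of variable 2: 7, 1, 6, 5, 3, 2, 4
d = r₁ − r₂: -6, 4, -2, -2, -1, 4, 3
d²: 36, 16, 4, 4, 1, 16, 9; Σd² = 86
ρ = 1 − 6·86/(7·48) = 1 − 516/336 = -0.536

-0.536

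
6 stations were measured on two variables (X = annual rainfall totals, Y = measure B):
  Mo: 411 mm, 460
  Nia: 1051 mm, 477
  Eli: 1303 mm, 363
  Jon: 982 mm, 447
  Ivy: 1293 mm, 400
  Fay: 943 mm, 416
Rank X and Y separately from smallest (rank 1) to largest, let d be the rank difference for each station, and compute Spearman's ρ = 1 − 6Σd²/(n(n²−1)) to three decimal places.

Ranks of variable 1: 1, 4, 6, 3, 5, 2
Ranks of variable 2: 5, 6, 1, 4, 2, 3
d = r₁ − r₂: -4, -2, 5, -1, 3, -1
d²: 16, 4, 25, 1, 9, 1; Σd² = 56
ρ = 1 − 6·56/(6·35) = 1 − 336/210 = -0.600

-0.600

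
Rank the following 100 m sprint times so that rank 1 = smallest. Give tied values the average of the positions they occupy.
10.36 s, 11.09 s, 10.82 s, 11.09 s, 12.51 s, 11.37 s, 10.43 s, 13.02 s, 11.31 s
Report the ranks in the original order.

1, 4.5, 3, 4.5, 8, 7, 2, 9, 6

Sorted (ascending): 10.36, 10.43, 10.82, 11.09, 11.09, 11.31, 11.37, 12.51, 13.02
The 2 values of 11.09 occupy positions 4–5 → average rank (4+5)/2 = 4.5.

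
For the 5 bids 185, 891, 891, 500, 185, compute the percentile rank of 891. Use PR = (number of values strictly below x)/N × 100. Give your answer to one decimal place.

N = 5.
Strictly below 891: 3. Equal to 891: 2.
PR = 3/5 × 100 = 60.0

60.0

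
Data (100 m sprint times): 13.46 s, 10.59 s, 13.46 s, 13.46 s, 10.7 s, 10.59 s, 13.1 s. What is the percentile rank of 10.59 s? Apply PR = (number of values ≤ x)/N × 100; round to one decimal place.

N = 7.
Strictly below 10.59: 0. Equal to 10.59: 2.
PR = 2/7 × 100 = 28.6

28.6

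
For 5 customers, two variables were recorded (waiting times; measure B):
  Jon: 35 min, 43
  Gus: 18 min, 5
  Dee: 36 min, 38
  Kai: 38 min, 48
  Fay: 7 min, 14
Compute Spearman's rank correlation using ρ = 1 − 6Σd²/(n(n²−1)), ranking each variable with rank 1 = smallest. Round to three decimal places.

0.800

Ranks of variable 1: 3, 2, 4, 5, 1
Ranks of variable 2: 4, 1, 3, 5, 2
d = r₁ − r₂: -1, 1, 1, 0, -1
d²: 1, 1, 1, 0, 1; Σd² = 4
ρ = 1 − 6·4/(5·24) = 1 − 24/120 = 0.800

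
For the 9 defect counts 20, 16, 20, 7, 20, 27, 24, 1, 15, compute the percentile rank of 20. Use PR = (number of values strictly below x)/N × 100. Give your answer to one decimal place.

44.4

N = 9.
Strictly below 20: 4. Equal to 20: 3.
PR = 4/9 × 100 = 44.4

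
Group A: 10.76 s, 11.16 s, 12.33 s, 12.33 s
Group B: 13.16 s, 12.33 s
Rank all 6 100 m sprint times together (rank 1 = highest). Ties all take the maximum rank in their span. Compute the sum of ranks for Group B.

Sorted (descending): 13.16, 12.33, 12.33, 12.33, 11.16, 10.76
The 3 values of 12.33 occupy positions 2–4 → each gets rank 4.
Group B values → pooled ranks: 13.16→1, 12.33→4
Rank sum = 1 + 4 = 5

5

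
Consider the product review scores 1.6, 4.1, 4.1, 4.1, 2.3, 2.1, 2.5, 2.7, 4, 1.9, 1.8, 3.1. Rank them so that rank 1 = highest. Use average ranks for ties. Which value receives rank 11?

1.8

Sorted (descending): 4.1, 4.1, 4.1, 4, 3.1, 2.7, 2.5, 2.3, 2.1, 1.9, 1.8, 1.6
The 3 values of 4.1 occupy positions 1–3 → average rank 2.
Rank 11 → value 1.8.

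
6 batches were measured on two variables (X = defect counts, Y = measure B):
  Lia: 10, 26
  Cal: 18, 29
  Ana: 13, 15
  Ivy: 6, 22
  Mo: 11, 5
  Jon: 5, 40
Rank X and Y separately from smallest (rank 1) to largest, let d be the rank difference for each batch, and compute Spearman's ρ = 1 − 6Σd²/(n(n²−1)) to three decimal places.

-0.314

Ranks of variable 1: 3, 6, 5, 2, 4, 1
Ranks of variable 2: 4, 5, 2, 3, 1, 6
d = r₁ − r₂: -1, 1, 3, -1, 3, -5
d²: 1, 1, 9, 1, 9, 25; Σd² = 46
ρ = 1 − 6·46/(6·35) = 1 − 276/210 = -0.314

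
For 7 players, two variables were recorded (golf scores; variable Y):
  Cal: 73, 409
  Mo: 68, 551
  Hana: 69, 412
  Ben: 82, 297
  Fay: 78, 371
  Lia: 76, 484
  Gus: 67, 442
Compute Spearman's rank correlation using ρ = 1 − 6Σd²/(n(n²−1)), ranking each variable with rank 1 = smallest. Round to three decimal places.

Ranks of variable 1: 4, 2, 3, 7, 6, 5, 1
Ranks of variable 2: 3, 7, 4, 1, 2, 6, 5
d = r₁ − r₂: 1, -5, -1, 6, 4, -1, -4
d²: 1, 25, 1, 36, 16, 1, 16; Σd² = 96
ρ = 1 − 6·96/(7·48) = 1 − 576/336 = -0.714

-0.714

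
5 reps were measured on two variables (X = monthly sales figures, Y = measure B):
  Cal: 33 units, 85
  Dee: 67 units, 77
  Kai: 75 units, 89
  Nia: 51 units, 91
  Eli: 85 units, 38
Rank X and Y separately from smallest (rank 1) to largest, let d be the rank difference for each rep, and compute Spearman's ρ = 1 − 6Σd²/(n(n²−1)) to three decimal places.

-0.500

Ranks of variable 1: 1, 3, 4, 2, 5
Ranks of variable 2: 3, 2, 4, 5, 1
d = r₁ − r₂: -2, 1, 0, -3, 4
d²: 4, 1, 0, 9, 16; Σd² = 30
ρ = 1 − 6·30/(5·24) = 1 − 180/120 = -0.500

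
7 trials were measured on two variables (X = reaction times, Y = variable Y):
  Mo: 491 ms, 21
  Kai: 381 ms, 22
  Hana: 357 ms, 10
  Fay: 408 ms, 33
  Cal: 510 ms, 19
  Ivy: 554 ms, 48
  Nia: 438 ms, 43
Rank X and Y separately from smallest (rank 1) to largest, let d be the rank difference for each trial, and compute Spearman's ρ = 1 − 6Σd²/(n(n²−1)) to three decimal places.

0.429

Ranks of variable 1: 5, 2, 1, 3, 6, 7, 4
Ranks of variable 2: 3, 4, 1, 5, 2, 7, 6
d = r₁ − r₂: 2, -2, 0, -2, 4, 0, -2
d²: 4, 4, 0, 4, 16, 0, 4; Σd² = 32
ρ = 1 − 6·32/(7·48) = 1 − 192/336 = 0.429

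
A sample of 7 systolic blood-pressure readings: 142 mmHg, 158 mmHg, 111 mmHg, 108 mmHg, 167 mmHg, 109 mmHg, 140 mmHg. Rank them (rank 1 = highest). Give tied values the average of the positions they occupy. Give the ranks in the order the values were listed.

Sorted (descending): 167, 158, 142, 140, 111, 109, 108
No ties — each value takes its position as its rank.

3, 2, 5, 7, 1, 6, 4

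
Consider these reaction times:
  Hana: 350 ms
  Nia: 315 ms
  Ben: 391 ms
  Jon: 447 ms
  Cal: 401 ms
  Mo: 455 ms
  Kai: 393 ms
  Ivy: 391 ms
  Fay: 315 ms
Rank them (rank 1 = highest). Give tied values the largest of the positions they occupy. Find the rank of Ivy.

Sorted (descending): 455, 447, 401, 393, 391, 391, 350, 315, 315
The 2 values of 391 occupy positions 5–6 → each gets rank 6.
The 2 values of 315 occupy positions 8–9 → each gets rank 9.
Ivy has value 391 ms → rank 6.

6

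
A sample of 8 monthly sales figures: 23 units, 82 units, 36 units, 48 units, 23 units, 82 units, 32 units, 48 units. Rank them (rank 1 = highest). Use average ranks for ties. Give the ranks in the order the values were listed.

Sorted (descending): 82, 82, 48, 48, 36, 32, 23, 23
The 2 values of 82 occupy positions 1–2 → average rank (1+2)/2 = 1.5.
The 2 values of 48 occupy positions 3–4 → average rank (3+4)/2 = 3.5.
The 2 values of 23 occupy positions 7–8 → average rank (7+8)/2 = 7.5.

7.5, 1.5, 5, 3.5, 7.5, 1.5, 6, 3.5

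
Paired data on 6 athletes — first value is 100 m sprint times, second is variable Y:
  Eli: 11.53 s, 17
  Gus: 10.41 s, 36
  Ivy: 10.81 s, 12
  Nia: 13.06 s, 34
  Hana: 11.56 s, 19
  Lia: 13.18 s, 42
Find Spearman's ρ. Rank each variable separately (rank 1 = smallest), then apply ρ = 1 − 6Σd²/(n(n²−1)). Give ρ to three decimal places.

0.429

Ranks of variable 1: 3, 1, 2, 5, 4, 6
Ranks of variable 2: 2, 5, 1, 4, 3, 6
d = r₁ − r₂: 1, -4, 1, 1, 1, 0
d²: 1, 16, 1, 1, 1, 0; Σd² = 20
ρ = 1 − 6·20/(6·35) = 1 − 120/210 = 0.429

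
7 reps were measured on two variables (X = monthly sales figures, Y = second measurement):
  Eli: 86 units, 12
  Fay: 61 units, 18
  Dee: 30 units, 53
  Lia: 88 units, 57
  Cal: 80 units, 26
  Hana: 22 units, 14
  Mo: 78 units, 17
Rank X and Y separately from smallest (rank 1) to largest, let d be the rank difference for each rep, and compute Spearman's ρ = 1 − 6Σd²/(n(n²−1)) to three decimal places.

0.214

Ranks of variable 1: 6, 3, 2, 7, 5, 1, 4
Ranks of variable 2: 1, 4, 6, 7, 5, 2, 3
d = r₁ − r₂: 5, -1, -4, 0, 0, -1, 1
d²: 25, 1, 16, 0, 0, 1, 1; Σd² = 44
ρ = 1 − 6·44/(7·48) = 1 − 264/336 = 0.214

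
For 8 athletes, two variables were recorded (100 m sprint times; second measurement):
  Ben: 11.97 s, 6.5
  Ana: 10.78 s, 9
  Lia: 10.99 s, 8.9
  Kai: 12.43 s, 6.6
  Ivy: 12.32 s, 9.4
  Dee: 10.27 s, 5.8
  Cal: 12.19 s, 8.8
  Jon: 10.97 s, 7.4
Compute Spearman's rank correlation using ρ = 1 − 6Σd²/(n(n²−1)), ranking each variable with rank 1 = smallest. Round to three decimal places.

0.214

Ranks of variable 1: 5, 2, 4, 8, 7, 1, 6, 3
Ranks of variable 2: 2, 7, 6, 3, 8, 1, 5, 4
d = r₁ − r₂: 3, -5, -2, 5, -1, 0, 1, -1
d²: 9, 25, 4, 25, 1, 0, 1, 1; Σd² = 66
ρ = 1 − 6·66/(8·63) = 1 − 396/504 = 0.214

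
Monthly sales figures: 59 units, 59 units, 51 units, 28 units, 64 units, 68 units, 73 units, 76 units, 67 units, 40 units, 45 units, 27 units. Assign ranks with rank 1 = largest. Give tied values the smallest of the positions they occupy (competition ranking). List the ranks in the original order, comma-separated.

6, 6, 8, 11, 5, 3, 2, 1, 4, 10, 9, 12

Sorted (descending): 76, 73, 68, 67, 64, 59, 59, 51, 45, 40, 28, 27
The 2 values of 59 occupy positions 6–7 → each gets rank 6.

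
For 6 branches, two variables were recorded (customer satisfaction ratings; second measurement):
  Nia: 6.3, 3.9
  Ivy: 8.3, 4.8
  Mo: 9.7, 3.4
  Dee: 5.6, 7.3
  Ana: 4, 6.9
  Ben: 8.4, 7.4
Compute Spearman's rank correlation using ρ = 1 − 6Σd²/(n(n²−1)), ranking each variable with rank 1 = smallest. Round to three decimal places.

Ranks of variable 1: 3, 4, 6, 2, 1, 5
Ranks of variable 2: 2, 3, 1, 5, 4, 6
d = r₁ − r₂: 1, 1, 5, -3, -3, -1
d²: 1, 1, 25, 9, 9, 1; Σd² = 46
ρ = 1 − 6·46/(6·35) = 1 − 276/210 = -0.314

-0.314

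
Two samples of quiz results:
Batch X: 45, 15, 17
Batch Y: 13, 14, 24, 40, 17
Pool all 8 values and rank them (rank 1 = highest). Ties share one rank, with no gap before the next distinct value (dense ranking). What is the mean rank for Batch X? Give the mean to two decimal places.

3.33

Sorted (descending): 45, 40, 24, 17, 17, 15, 14, 13
The 2 values of 17 share dense rank 4.
Remaining distinct values take the next consecutive integers.
Batch X values → pooled ranks: 45→1, 15→5, 17→4
Mean rank = (1 + 5 + 4) / 3 = 3.33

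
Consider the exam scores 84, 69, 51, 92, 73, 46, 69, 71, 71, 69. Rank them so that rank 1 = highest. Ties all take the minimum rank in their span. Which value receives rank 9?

51

Sorted (descending): 92, 84, 73, 71, 71, 69, 69, 69, 51, 46
The 2 values of 71 occupy positions 4–5 → each gets rank 4.
The 3 values of 69 occupy positions 6–8 → each gets rank 6.
Rank 9 → value 51.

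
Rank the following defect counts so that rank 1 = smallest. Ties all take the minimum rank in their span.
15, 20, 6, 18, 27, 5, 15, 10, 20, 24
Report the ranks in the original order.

4, 7, 2, 6, 10, 1, 4, 3, 7, 9

Sorted (ascending): 5, 6, 10, 15, 15, 18, 20, 20, 24, 27
The 2 values of 15 occupy positions 4–5 → each gets rank 4.
The 2 values of 20 occupy positions 7–8 → each gets rank 7.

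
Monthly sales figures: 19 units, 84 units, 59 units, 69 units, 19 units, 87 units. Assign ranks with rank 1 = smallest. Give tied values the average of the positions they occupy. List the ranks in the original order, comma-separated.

1.5, 5, 3, 4, 1.5, 6

Sorted (ascending): 19, 19, 59, 69, 84, 87
The 2 values of 19 occupy positions 1–2 → average rank (1+2)/2 = 1.5.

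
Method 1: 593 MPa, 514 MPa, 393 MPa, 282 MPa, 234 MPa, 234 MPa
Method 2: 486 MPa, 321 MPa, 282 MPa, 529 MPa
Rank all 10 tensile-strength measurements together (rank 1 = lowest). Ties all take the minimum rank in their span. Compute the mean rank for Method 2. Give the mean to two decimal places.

6.00

Sorted (ascending): 234, 234, 282, 282, 321, 393, 486, 514, 529, 593
The 2 values of 234 occupy positions 1–2 → each gets rank 1.
The 2 values of 282 occupy positions 3–4 → each gets rank 3.
Method 2 values → pooled ranks: 486→7, 321→5, 282→3, 529→9
Mean rank = (7 + 5 + 3 + 9) / 4 = 6.00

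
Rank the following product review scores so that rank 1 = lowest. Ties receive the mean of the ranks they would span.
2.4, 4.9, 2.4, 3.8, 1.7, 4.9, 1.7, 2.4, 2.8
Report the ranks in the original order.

4, 8.5, 4, 7, 1.5, 8.5, 1.5, 4, 6

Sorted (ascending): 1.7, 1.7, 2.4, 2.4, 2.4, 2.8, 3.8, 4.9, 4.9
The 2 values of 1.7 occupy positions 1–2 → average rank (1+2)/2 = 1.5.
The 3 values of 2.4 occupy positions 3–5 → average rank 4.
The 2 values of 4.9 occupy positions 8–9 → average rank (8+9)/2 = 8.5.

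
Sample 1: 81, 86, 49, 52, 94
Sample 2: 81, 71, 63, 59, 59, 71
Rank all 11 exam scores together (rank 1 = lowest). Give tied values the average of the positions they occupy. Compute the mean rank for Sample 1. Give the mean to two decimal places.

6.50

Sorted (ascending): 49, 52, 59, 59, 63, 71, 71, 81, 81, 86, 94
The 2 values of 59 occupy positions 3–4 → average rank (3+4)/2 = 3.5.
The 2 values of 71 occupy positions 6–7 → average rank (6+7)/2 = 6.5.
The 2 values of 81 occupy positions 8–9 → average rank (8+9)/2 = 8.5.
Sample 1 values → pooled ranks: 81→8.5, 86→10, 49→1, 52→2, 94→11
Mean rank = (8.5 + 10 + 1 + 2 + 11) / 5 = 6.50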